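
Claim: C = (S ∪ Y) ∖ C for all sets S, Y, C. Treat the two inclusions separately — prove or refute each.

(⊆) fails and (⊇) fails.

(⟹) This inclusion fails. Take S = ∅, Y = ∅, C = {1}; then 1 ∈ C but 1 ∉ (S ∪ Y) ∖ C.

(⟸) This inclusion fails. Take S = {1}, Y = ∅, C = ∅; then 1 ∈ (S ∪ Y) ∖ C but 1 ∉ C.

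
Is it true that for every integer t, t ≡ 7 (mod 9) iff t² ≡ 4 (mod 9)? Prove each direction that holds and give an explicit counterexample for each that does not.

[⇒] Suppose t ≡ 7 (mod 9). Write t = 9j + 7. Then (9j + 7)² = 81j² + 126j + 49 = 9(9j² + 14j + 5) + 4, so t² ≡ 4 (mod 9).

[⇐] This fails: take t = 2. Then 2² = 4 ≡ 4 (mod 9), yet 2 ≡ 2 (mod 9), not 7.

(⇒) holds; (⇐) fails.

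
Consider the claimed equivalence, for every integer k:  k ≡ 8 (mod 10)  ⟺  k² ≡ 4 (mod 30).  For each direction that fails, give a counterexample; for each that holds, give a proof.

Neither direction holds.

(⇒) This fails: take k = 18. Then 18 ≡ 8 (mod 10), but 18² = 324 ≡ 24 (mod 30), not 4.

(⇐) This fails: take k = 2. Then 2² = 4 ≡ 4 (mod 30), yet 2 ≡ 2 (mod 10), not 8.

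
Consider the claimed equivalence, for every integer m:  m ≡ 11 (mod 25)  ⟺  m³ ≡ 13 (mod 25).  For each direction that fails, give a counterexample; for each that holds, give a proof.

(⇒) This fails: take m = 11. Then 11 ≡ 11 (mod 25), but 11³ = 1331 ≡ 6 (mod 25), not 13.

(⇐) This fails: take m = 17. Then 17³ = 4913 ≡ 13 (mod 25), yet 17 ≡ 17 (mod 25), not 11.

Both directions fail.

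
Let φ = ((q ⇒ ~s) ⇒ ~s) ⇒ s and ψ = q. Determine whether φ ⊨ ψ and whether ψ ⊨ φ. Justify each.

(⇒) fails and (⇐) fails.

(⟹) This fails. Under q = F, s = T, the left side is true but the right side is false.

(⟸) This fails. Under q = T, s = F, the left side is false but the right side is true.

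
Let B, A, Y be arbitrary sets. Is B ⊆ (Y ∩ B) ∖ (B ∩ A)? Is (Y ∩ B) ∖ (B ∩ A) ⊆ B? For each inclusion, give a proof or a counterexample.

Only the reverse inclusion holds.

(⊆) This inclusion fails. Take B = {1}, A = ∅, Y = ∅; then 1 ∈ B but 1 ∉ (Y ∩ B) ∖ (B ∩ A).

(⊇) Let x ∈ (Y ∩ B) ∖ (B ∩ A). Then x ∈ B ∩ Y and x ∉ A, from which x ∈ B.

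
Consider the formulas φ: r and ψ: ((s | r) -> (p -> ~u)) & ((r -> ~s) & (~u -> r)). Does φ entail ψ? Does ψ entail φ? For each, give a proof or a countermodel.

Both directions fail.

Forward direction. This fails. Under s = T, p = F, r = T, u = F, the left side is true but the right side is false.

Converse. This fails. Under s = F, p = F, r = F, u = T, the left side is false but the right side is true.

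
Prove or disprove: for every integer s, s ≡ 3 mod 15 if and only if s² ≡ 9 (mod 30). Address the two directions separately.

Forward direction. This fails: take s = 18. Then 18 ≡ 3 (mod 15), but 18² = 324 ≡ 24 (mod 30), not 9.

Converse. This fails: take s = 27. Then 27² = 729 ≡ 9 (mod 30), yet 27 ≡ 12 (mod 15), not 3.

Both directions fail.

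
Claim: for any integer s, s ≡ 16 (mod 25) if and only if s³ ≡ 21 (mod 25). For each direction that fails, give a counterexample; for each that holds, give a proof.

(→) Suppose s ≡ 16 (mod 25). Write s = 25j + 16. Then (25j + 16)³ = 15625j³ + 30000j² + 19200j + 4096 = 25(625j³ + 1200j² + 768j + 163) + 21, so s³ ≡ 21 (mod 25).

(←) Conversely, suppose s³ ≡ 21 (mod 25). The only residue r in {0, …, 24} with r³ ≡ 21 (mod 25) is r = 16, so s ≡ 16 (mod 25).

The biconditional holds.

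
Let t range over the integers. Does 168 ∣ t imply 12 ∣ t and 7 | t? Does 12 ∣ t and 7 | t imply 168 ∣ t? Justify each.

The forward direction holds; the converse fails.

[⇐] This fails: take t = 84. Both 12 ∣ 84 and 7 ∣ 84, yet 84 is not a multiple of 168 (since 84 = 0·168 + 84), so 168 ∤ 84.

[⇒] If 168 ∣ t, write t = 168q. Since 168 = 14·12, t = 12·(14q), so 12 ∣ t; and since 168 = 24·7, t = 7·(24q), so 7 ∣ t.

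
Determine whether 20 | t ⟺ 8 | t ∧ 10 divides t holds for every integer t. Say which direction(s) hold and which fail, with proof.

Only the reverse direction holds.

(←) Suppose 8 ∣ t and 10 ∣ t. Any common multiple of 8 and 10 is a multiple of their lcm; here lcm(8, 10) = 8·10/gcd(8, 10) = 80/2 = 40, so 40 ∣ t. Since 20 ∣ 40, it follows that 20 ∣ t.

(→) This fails: take t = 20. Certainly 20 ∣ 20, but 8 ∤ 20.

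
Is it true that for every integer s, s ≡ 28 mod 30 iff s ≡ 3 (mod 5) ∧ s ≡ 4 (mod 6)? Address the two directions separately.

[⇒] Suppose s ≡ 28 (mod 30); write s = 30j + 28. Since 5 ∣ 30, reducing mod 5 gives s ≡ 28 ≡ 3 (mod 5); since 6 ∣ 30, reducing mod 6 gives s ≡ 28 ≡ 4 (mod 6).

[⇐] Conversely, if s ≡ 3 (mod 5) and s ≡ 4 (mod 6), then by the Chinese remainder theorem s ≡ 28 (mod 30). This is exactly s ≡ 28 (mod 30).

Both directions hold.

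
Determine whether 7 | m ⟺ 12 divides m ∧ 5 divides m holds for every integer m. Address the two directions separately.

Forward direction. This fails: take m = 7. Certainly 7 ∣ 7, but 12 ∤ 7.

Converse. This fails: take m = 60. Both 12 ∣ 60 and 5 ∣ 60, yet 60 is not a multiple of 7 (since 60 = 8·7 + 4), so 7 ∤ 60.

(⇒) fails and (⇐) fails.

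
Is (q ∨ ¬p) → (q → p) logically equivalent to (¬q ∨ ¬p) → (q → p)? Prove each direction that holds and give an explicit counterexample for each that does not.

[⇒] Assume the antecedent. If p is true, (¬q ∨ ¬p) → (q → p) reduces to true regardless of the other variables. If p is false, the antecedent forces (p = F, q = F), and (¬q ∨ ¬p) → (q → p) holds there. Either way (¬q ∨ ¬p) → (q → p) holds.

[⇐] Assume the antecedent. If p is true, (q ∨ ¬p) → (q → p) reduces to true regardless of the other variables. If p is false, the antecedent forces (p = F, q = F), and (q ∨ ¬p) → (q → p) holds there. Either way (q ∨ ¬p) → (q → p) holds.

Both implications hold.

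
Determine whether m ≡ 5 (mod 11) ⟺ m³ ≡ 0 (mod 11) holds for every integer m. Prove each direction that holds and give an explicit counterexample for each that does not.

Both directions fail.

(⇒) This fails: take m = 5. Then 5 ≡ 5 (mod 11), but 5³ = 125 ≡ 4 (mod 11), not 0.

(⇐) This fails: take m = 0. Then 0³ = 0 ≡ 0 (mod 11), yet 0 ≡ 0 (mod 11), not 5.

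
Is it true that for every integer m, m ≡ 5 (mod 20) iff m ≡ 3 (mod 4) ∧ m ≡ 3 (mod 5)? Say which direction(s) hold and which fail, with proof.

Neither direction holds.

[⇒] This fails: m = 5 gives 5 ≡ 5 (mod 20) but 5 ≡ 1 (mod 4), so the conjunction on the right does not hold.

[⇐] This fails: m = 3 satisfies both congruences on the right (3 ≡ 3 mod 4 and 3 ≡ 3 mod 5) yet 3 ≡ 3 (mod 20), not 5.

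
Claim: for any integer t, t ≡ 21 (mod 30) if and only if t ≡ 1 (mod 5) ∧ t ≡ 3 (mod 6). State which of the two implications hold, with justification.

The biconditional holds.

(⇐) If t ≡ 1 (mod 5) and t ≡ 3 (mod 6), then by the Chinese remainder theorem t ≡ 21 (mod 30). This is exactly t ≡ 21 (mod 30).

(⇒) Suppose t ≡ 21 (mod 30); write t = 30j + 21. Since 5 ∣ 30, reducing mod 5 gives t ≡ 21 ≡ 1 (mod 5); since 6 ∣ 30, reducing mod 6 gives t ≡ 21 ≡ 3 (mod 6).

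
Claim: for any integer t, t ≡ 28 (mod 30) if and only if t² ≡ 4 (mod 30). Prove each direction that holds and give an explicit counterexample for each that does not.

Only the forward implication holds.

Forward direction. Suppose t ≡ 28 (mod 30). Write t = 30j + 28. Then (30j + 28)² = 900j² + 1680j + 784 = 30(30j² + 56j + 26) + 4, so t² ≡ 4 (mod 30).

Converse. This fails: take t = 2. Then 2² = 4 ≡ 4 (mod 30), yet 2 ≡ 2 (mod 30), not 28.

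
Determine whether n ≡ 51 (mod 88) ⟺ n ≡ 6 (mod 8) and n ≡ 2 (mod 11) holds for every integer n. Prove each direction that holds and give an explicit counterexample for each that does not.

(⟹) This fails: n = 51 gives 51 ≡ 51 (mod 88) but 51 ≡ 3 (mod 8), so the conjunction on the right does not hold.

(⟸) This fails: n = 46 satisfies both congruences on the right (46 ≡ 6 mod 8 and 46 ≡ 2 mod 11) yet 46 ≡ 46 (mod 88), not 51.

(⇒) fails and (⇐) fails.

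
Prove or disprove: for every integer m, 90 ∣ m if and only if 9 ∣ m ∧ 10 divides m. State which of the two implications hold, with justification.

(⟸) Suppose 9 ∣ m and 10 ∣ m. Any common multiple of 9 and 10 is a multiple of their lcm; here gcd(9, 10) = 1, so lcm(9, 10) = 9·10 = 90, so 90 ∣ m.

(⟹) If 90 ∣ m, write m = 90q. Since 90 = 10·9, m = 9·(10q), so 9 ∣ m; and since 90 = 9·10, m = 10·(9q), so 10 ∣ m.

Both implications hold.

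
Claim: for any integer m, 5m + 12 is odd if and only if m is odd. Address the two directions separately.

Equivalent; both directions hold.

(⟹) Suppose 5m + 12 is odd. Since 5 is odd, 5m and m have the same parity, so 5m + 12 ≡ m + 12 (mod 2). As 12 is even, 5m + 12 is odd exactly when m is odd. Thus m is odd.

(⟸) Conversely, suppose m is odd; write m = 2j + 1. Then 5m + 12 = 5·(2j + 1) + 12 = 2·5j + 17, which is odd.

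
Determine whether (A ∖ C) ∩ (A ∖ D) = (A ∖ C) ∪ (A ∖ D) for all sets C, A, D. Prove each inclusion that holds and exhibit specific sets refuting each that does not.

The sets are not equal: only the forward inclusion holds.

(⟹) Let x ∈ (A ∖ C) ∩ (A ∖ D). Then x ∈ A and x ∉ C, D, from which x ∈ (A ∖ C) ∪ (A ∖ D).

(⟸) This inclusion fails. Take C = {1}, A = {1}, D = ∅; then 1 ∈ (A ∖ C) ∪ (A ∖ D) but 1 ∉ (A ∖ C) ∩ (A ∖ D).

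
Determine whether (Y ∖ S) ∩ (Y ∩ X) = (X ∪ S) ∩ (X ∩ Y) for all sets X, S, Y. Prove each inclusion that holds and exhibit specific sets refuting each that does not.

Only the forward inclusion holds.

Forward inclusion. Let x ∈ (Y ∖ S) ∩ (Y ∩ X). Then x ∈ X ∩ Y and x ∉ S, from which x ∈ (X ∪ S) ∩ (X ∩ Y).

Reverse inclusion. This inclusion fails. Take X = {1}, S = {1}, Y = {1}; then 1 ∈ (X ∪ S) ∩ (X ∩ Y) but 1 ∉ (Y ∖ S) ∩ (Y ∩ X).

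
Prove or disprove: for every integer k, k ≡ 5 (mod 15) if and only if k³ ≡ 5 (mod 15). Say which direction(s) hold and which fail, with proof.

Forward direction. Suppose k ≡ 5 (mod 15). Write k = 15j + 5. Then (15j + 5)³ = 3375j³ + 3375j² + 1125j + 125 = 15(225j³ + 225j² + 75j + 8) + 5, so k³ ≡ 5 (mod 15).

Converse. Suppose k³ ≡ 5 (mod 15). The only residue r in {0, …, 14} with r³ ≡ 5 (mod 15) is r = 5, so k ≡ 5 (mod 15).

Both directions hold; the statement is true.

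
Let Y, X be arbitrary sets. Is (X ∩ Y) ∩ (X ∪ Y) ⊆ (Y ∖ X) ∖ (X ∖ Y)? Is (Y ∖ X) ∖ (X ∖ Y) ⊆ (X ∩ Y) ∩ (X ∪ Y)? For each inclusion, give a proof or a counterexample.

Both inclusions fail.

(⟹) This inclusion fails. Take Y = {1}, X = {1}; then 1 ∈ (X ∩ Y) ∩ (X ∪ Y) but 1 ∉ (Y ∖ X) ∖ (X ∖ Y).

(⟸) This inclusion fails. Take Y = {1}, X = ∅; then 1 ∈ (Y ∖ X) ∖ (X ∖ Y) but 1 ∉ (X ∩ Y) ∩ (X ∪ Y).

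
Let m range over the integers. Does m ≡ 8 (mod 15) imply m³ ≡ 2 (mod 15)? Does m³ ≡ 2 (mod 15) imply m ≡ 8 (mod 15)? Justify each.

Forward direction. Suppose m ≡ 8 (mod 15). Write m = 15j + 8. Then (15j + 8)³ = 3375j³ + 5400j² + 2880j + 512 = 15(225j³ + 360j² + 192j + 34) + 2, so m³ ≡ 2 (mod 15).

Converse. Suppose m³ ≡ 2 (mod 15). The only residue r in {0, …, 14} with r³ ≡ 2 (mod 15) is r = 8, so m ≡ 8 (mod 15).

The biconditional holds.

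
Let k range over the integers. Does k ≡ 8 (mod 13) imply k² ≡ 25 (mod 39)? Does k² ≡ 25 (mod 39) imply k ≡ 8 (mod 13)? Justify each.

Neither implication holds.

(→) This fails: take k = 21. Then 21 ≡ 8 (mod 13), but 21² = 441 ≡ 12 (mod 39), not 25.

(←) This fails: take k = 5. Then 5² = 25 ≡ 25 (mod 39), yet 5 ≡ 5 (mod 13), not 8.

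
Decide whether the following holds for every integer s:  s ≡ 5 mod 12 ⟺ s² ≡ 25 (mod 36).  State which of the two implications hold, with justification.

Neither implication holds.

(⟹) This fails: take s = 17. Then 17 ≡ 5 (mod 12), but 17² = 289 ≡ 1 (mod 36), not 25.

(⟸) This fails: take s = 13. Then 13² = 169 ≡ 25 (mod 36), yet 13 ≡ 1 (mod 12), not 5.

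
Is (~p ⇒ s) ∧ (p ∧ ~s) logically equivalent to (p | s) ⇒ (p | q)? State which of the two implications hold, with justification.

(⇒) holds; (⇐) fails.

Converse. This fails. Under s = F, p = F, q = F, the left side is false but the right side is true.

Forward direction. Assume the antecedent. If s is true, the antecedent cannot hold. If s is false, (p | s) ⇒ (p | q) reduces to true regardless of the other variables. Either way (p | s) ⇒ (p | q) holds.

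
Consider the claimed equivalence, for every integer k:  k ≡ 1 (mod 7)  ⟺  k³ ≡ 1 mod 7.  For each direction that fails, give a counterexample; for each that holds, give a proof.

(⇐) This fails: take k = 2. Then 2³ = 8 ≡ 1 (mod 7), yet 2 ≡ 2 (mod 7), not 1.

(⇒) Suppose k ≡ 1 (mod 7). Write k = 7j + 1. Then (7j + 1)³ = 343j³ + 147j² + 21j + 1 = 7(49j³ + 21j² + 3j) + 1, so k³ ≡ 1 (mod 7).

The forward direction holds; the converse fails.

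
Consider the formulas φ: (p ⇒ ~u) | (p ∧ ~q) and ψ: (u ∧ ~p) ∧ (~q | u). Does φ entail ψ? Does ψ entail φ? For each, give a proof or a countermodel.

Forward direction. This fails. Under p = F, u = F, q = F, the left side is true but the right side is false.

Converse. Assume the antecedent. If p is true, the antecedent cannot hold. If p is false, (p ⇒ ~u) | (p ∧ ~q) reduces to true regardless of the other variables. Either way (p ⇒ ~u) | (p ∧ ~q) holds.

Only the converse holds.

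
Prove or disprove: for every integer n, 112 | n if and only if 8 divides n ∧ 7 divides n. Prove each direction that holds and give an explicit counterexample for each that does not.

(⇒) If 112 ∣ n, write n = 112q. Since 112 = 14·8, n = 8·(14q), so 8 ∣ n; and since 112 = 16·7, n = 7·(16q), so 7 ∣ n.

(⇐) This fails: take n = 56. Both 8 ∣ 56 and 7 ∣ 56, yet 56 is not a multiple of 112 (since 56 = 0·112 + 56), so 112 ∤ 56.

Only the forward implication holds.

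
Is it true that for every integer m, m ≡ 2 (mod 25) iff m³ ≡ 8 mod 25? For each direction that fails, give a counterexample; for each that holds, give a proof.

The biconditional holds.

Forward direction. Suppose m ≡ 2 (mod 25). Write m = 25j + 2. Then (25j + 2)³ = 15625j³ + 3750j² + 300j + 8 = 25(625j³ + 150j² + 12j) + 8, so m³ ≡ 8 (mod 25).

Converse. Suppose m³ ≡ 8 (mod 25). The only residue r in {0, …, 24} with r³ ≡ 8 (mod 25) is r = 2, so m ≡ 2 (mod 25).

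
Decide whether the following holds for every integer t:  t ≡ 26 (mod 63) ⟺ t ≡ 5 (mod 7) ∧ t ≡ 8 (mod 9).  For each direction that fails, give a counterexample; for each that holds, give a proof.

Forward direction. Suppose t ≡ 26 (mod 63); write t = 63j + 26. Since 7 ∣ 63, reducing mod 7 gives t ≡ 26 ≡ 5 (mod 7); since 9 ∣ 63, reducing mod 9 gives t ≡ 26 ≡ 8 (mod 9).

Converse. If t ≡ 5 (mod 7) and t ≡ 8 (mod 9), then by the Chinese remainder theorem t ≡ 26 (mod 63). This is exactly t ≡ 26 (mod 63).

Both directions hold.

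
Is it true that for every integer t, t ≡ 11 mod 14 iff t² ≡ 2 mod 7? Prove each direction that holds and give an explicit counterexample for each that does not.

Forward direction. Suppose t ≡ 11 (mod 14). Then t² ≡ 11² = 121 (mod 14), and since 7 ∣ 14, also t² ≡ 2 (mod 7).

Converse. This fails: take t = 3. Then 3² = 9 ≡ 2 (mod 7), yet 3 ≡ 3 (mod 14), not 11.

Only the forward direction holds.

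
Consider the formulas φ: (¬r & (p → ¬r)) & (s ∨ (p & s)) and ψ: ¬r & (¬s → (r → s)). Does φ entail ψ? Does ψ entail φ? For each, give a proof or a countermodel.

Not equivalent: only (⇒) holds.

(⟹) Assume the antecedent. If r is true, the antecedent cannot hold. If r is false, ¬r & (¬s → (r → s)) reduces to true regardless of the other variables. Either way ¬r & (¬s → (r → s)) holds.

(⟸) This fails. Under r = F, s = F, p = F, the left side is false but the right side is true.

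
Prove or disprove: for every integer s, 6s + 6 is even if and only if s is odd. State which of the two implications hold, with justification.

Not equivalent: only (⇐) holds.

(→) This fails: take s = 2. Then 6s + 6 = 18, which is even, yet s = 2 is even, not odd.

(←) Suppose s is odd. Since 6 is even, 6s is even for every s, so 6s + 6 has the same parity as 6, which is even. Hence 6s + 6 is even.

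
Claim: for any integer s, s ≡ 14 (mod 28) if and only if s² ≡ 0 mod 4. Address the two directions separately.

Converse. This fails: take s = 0. Then 0² = 0 ≡ 0 (mod 4), yet 0 ≡ 0 (mod 28), not 14.

Forward direction. Suppose s ≡ 14 (mod 28). Then s² ≡ 14² = 196 (mod 28), and since 4 ∣ 28, also s² ≡ 0 (mod 4).

(⇒) holds; (⇐) fails.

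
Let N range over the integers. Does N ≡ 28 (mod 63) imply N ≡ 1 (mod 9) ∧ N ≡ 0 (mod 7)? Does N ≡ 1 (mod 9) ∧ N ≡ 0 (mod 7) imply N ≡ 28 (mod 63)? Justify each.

The biconditional holds.

(→) Suppose N ≡ 28 (mod 63); write N = 63j + 28. Since 9 ∣ 63, reducing mod 9 gives N ≡ 28 ≡ 1 (mod 9); since 7 ∣ 63, reducing mod 7 gives N ≡ 28 ≡ 0 (mod 7).

(←) Conversely, if N ≡ 1 (mod 9) and N ≡ 0 (mod 7), then by the Chinese remainder theorem N ≡ 28 (mod 63). This is exactly N ≡ 28 (mod 63).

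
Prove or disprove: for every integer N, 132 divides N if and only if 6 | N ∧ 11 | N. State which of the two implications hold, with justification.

Only the forward direction holds.

(→) If 132 ∣ N, write N = 132q. Since 132 = 22·6, N = 6·(22q), so 6 ∣ N; and since 132 = 12·11, N = 11·(12q), so 11 ∣ N.

(←) This fails: take N = 66. Both 6 ∣ 66 and 11 ∣ 66, yet 66 is not a multiple of 132 (since 66 = 0·132 + 66), so 132 ∤ 66.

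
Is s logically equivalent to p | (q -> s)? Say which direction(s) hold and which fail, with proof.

Not equivalent: only (⇒) holds.

Forward direction. Assume the antecedent. If s is true, p | (q -> s) reduces to true regardless of the other variables. If s is false, the antecedent cannot hold. Either way p | (q -> s) holds.

Converse. This fails. Under s = F, q = F, p = F, the left side is false but the right side is true.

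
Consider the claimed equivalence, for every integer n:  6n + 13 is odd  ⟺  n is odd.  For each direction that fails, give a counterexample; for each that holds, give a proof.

Not equivalent: only (⇐) holds.

[⇒] This fails: take n = 6. Then 6n + 13 = 49, which is odd, yet n = 6 is even, not odd.

[⇐] Suppose n is odd. Since 6 is even, 6n is even for every n, so 6n + 13 has the same parity as 13, which is odd. Hence 6n + 13 is odd.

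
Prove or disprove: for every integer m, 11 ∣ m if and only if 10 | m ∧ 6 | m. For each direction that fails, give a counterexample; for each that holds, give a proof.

(⇒) fails and (⇐) fails.

(⇒) This fails: take m = 11. Certainly 11 ∣ 11, but 10 ∤ 11.

(⇐) This fails: take m = 30. Both 10 ∣ 30 and 6 ∣ 30, yet 30 is not a multiple of 11 (since 30 = 2·11 + 8), so 11 ∤ 30.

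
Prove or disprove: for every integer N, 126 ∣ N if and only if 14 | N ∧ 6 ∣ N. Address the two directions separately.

Not equivalent: only (⇒) holds.

(⟹) If 126 ∣ N, write N = 126q. Since 126 = 9·14, N = 14·(9q), so 14 ∣ N; and since 126 = 21·6, N = 6·(21q), so 6 ∣ N.

(⟸) This fails: take N = 42. Both 14 ∣ 42 and 6 ∣ 42, yet 42 is not a multiple of 126 (since 42 = 0·126 + 42), so 126 ∤ 42.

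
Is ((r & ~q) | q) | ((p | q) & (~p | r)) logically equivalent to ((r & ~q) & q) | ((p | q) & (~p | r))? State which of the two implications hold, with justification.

(⇐) Assume the antecedent. If p is true, the antecedent forces (p = T, r = T, q = F) or (p = T, r = T, q = T), and the consequent holds there. If p is false, the antecedent forces (p = F, r = F, q = T) or (p = F, r = T, q = T), and the consequent holds there. Either way the consequent holds.

(⇒) This fails. Under p = F, r = T, q = F, the left side is true but the right side is false.

Only the reverse direction holds.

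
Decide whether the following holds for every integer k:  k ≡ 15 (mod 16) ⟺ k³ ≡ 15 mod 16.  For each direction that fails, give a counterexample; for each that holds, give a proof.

Both implications hold.

(⇐) Suppose k³ ≡ 15 (mod 16). The only residue r in {0, …, 15} with r³ ≡ 15 (mod 16) is r = 15, so k ≡ 15 (mod 16).

(⇒) Suppose k ≡ 15 (mod 16). Write k = 16j + 15. Then (16j + 15)³ = 4096j³ + 11520j² + 10800j + 3375 = 16(256j³ + 720j² + 675j + 210) + 15, so k³ ≡ 15 (mod 16).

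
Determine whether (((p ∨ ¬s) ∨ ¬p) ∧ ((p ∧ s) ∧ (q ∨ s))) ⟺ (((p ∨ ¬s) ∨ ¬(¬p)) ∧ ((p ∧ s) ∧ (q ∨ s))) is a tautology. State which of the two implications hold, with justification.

(⇒) Assume the antecedent. If s is true, the antecedent forces (s = T, p = T, q = F) or (s = T, p = T, q = T), and the consequent holds there. If s is false, the antecedent cannot hold. Either way the consequent holds.

(⇐) Assume the antecedent. If s is true, the antecedent forces (s = T, p = T, q = F) or (s = T, p = T, q = T), and the consequent holds there. If s is false, the antecedent cannot hold. Either way the consequent holds.

The biconditional holds.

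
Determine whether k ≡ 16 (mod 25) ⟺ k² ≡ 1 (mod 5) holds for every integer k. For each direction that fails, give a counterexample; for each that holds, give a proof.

Forward direction. Suppose k ≡ 16 (mod 25). Then k² ≡ 16² = 256 (mod 25), and since 5 ∣ 25, also k² ≡ 1 (mod 5).

Converse. This fails: take k = 1. Then 1² = 1 ≡ 1 (mod 5), yet 1 ≡ 1 (mod 25), not 16.

The forward direction holds; the converse fails.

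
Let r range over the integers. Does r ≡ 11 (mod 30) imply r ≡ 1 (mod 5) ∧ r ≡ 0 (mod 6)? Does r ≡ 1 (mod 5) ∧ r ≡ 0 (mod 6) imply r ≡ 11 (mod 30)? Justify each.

[⇒] This fails: r = 11 gives 11 ≡ 11 (mod 30) but 11 ≡ 5 (mod 6), so the conjunction on the right does not hold.

[⇐] This fails: r = 6 satisfies both congruences on the right (6 ≡ 1 mod 5 and 6 ≡ 0 mod 6) yet 6 ≡ 6 (mod 30), not 11.

Neither implication holds.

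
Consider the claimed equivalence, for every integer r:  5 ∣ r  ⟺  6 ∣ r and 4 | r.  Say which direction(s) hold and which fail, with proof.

Neither direction holds.

[⇒] This fails: take r = 5. Certainly 5 ∣ 5, but 6 ∤ 5.

[⇐] This fails: take r = 12. Both 6 ∣ 12 and 4 ∣ 12, yet 12 is not a multiple of 5 (since 12 = 2·5 + 2), so 5 ∤ 12.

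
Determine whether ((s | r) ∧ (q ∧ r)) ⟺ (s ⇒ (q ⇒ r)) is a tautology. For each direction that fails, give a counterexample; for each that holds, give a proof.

Only the forward implication holds.

Forward direction. Assume the antecedent. If r is true, s ⇒ (q ⇒ r) reduces to true regardless of the other variables. If r is false, the antecedent cannot hold. Either way s ⇒ (q ⇒ r) holds.

Converse. This fails. Under r = F, s = F, q = F, the left side is false but the right side is true.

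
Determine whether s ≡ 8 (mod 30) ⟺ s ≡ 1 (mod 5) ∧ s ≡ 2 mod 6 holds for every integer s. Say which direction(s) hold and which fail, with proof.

(→) This fails: s = 8 gives 8 ≡ 8 (mod 30) but 8 ≡ 3 (mod 5), so the conjunction on the right does not hold.

(←) This fails: s = 26 satisfies both congruences on the right (26 ≡ 1 mod 5 and 26 ≡ 2 mod 6) yet 26 ≡ 26 (mod 30), not 8.

(⇒) fails and (⇐) fails.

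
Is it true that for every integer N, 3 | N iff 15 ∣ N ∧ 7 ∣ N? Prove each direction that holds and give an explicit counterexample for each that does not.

Only the reverse direction holds.

(⇐) Suppose 15 ∣ N and 7 ∣ N. Any common multiple of 15 and 7 is a multiple of their lcm; here gcd(15, 7) = 1, so lcm(15, 7) = 15·7 = 105, so 105 ∣ N. Since 3 ∣ 105, it follows that 3 ∣ N.

(⇒) This fails: take N = 3. Certainly 3 ∣ 3, but 15 ∤ 3.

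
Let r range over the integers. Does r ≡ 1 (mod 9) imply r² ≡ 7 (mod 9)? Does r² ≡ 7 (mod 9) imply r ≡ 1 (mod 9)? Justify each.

(⇒) fails and (⇐) fails.

(→) This fails: take r = 1. Then 1 ≡ 1 (mod 9), but 1² = 1 ≡ 1 (mod 9), not 7.

(←) This fails: take r = 4. Then 4² = 16 ≡ 7 (mod 9), yet 4 ≡ 4 (mod 9), not 1.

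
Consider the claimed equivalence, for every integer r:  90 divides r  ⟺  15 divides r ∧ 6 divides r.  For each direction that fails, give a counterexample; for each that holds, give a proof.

(←) This fails: take r = 30. Both 15 ∣ 30 and 6 ∣ 30, yet 30 is not a multiple of 90 (since 30 = 0·90 + 30), so 90 ∤ 30.

(→) If 90 ∣ r, write r = 90q. Since 90 = 6·15, r = 15·(6q), so 15 ∣ r; and since 90 = 15·6, r = 6·(15q), so 6 ∣ r.

(⇒) holds; (⇐) fails.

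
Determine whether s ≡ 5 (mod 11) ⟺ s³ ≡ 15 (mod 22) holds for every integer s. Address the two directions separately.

(⇒) This fails: take s = 16. Then 16 ≡ 5 (mod 11), but 16³ = 4096 ≡ 4 (mod 22), not 15.

(⇐) Conversely, the residues r modulo 22 with r³ ≡ 15 (mod 22) are exactly {5}, and each is ≡ 5 (mod 11).

Only the converse holds.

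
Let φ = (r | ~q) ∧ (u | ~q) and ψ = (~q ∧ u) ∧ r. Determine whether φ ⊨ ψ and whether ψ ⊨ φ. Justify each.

Forward direction. This fails. Under r = F, q = F, u = F, the left side is true but the right side is false.

Converse. Assume the antecedent. If r is true, the antecedent forces (r = T, q = F, u = T), and (r | ~q) ∧ (u | ~q) holds there. If r is false, the antecedent cannot hold. Either way (r | ~q) ∧ (u | ~q) holds.

Not equivalent: only (⇐) holds.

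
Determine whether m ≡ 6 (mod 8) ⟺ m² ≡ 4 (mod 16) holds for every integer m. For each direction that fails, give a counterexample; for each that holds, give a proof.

The forward direction holds; the converse fails.

Forward direction. Suppose m ≡ 6 (mod 8). Working modulo 16, m ∈ {6, 14}; for each such r, r² ≡ 4 (mod 16).

Converse. This fails: take m = 2. Then 2² = 4 ≡ 4 (mod 16), yet 2 ≡ 2 (mod 8), not 6.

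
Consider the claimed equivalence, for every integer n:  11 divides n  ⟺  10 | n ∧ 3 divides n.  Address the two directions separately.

(⇒) fails and (⇐) fails.

(→) This fails: take n = 11. Certainly 11 ∣ 11, but 10 ∤ 11.

(←) This fails: take n = 30. Both 10 ∣ 30 and 3 ∣ 30, yet 30 is not a multiple of 11 (since 30 = 2·11 + 8), so 11 ∤ 30.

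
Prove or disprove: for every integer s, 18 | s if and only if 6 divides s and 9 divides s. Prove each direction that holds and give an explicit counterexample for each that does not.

Equivalent; both directions hold.

(←) Suppose 6 ∣ s and 9 ∣ s. Any common multiple of 6 and 9 is a multiple of their lcm; here lcm(6, 9) = 6·9/gcd(6, 9) = 54/3 = 18, so 18 ∣ s.

(→) If 18 ∣ s, write s = 18q. Since 18 = 3·6, s = 6·(3q), so 6 ∣ s; and since 18 = 2·9, s = 9·(2q), so 9 ∣ s.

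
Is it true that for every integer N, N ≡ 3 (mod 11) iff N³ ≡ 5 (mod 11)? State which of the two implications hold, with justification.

Both directions hold; the statement is true.

[⇐] Suppose N³ ≡ 5 (mod 11). The only residue r in {0, …, 10} with r³ ≡ 5 (mod 11) is r = 3, so N ≡ 3 (mod 11).

[⇒] Suppose N ≡ 3 (mod 11). Write N = 11j + 3. Then (11j + 3)³ = 1331j³ + 1089j² + 297j + 27 = 11(121j³ + 99j² + 27j + 2) + 5, so N³ ≡ 5 (mod 11).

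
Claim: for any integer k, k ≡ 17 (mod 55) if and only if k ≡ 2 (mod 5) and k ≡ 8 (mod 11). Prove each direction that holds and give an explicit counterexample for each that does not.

(→) This fails: k = 17 gives 17 ≡ 17 (mod 55) but 17 ≡ 6 (mod 11), so the conjunction on the right does not hold.

(←) This fails: k = 52 satisfies both congruences on the right (52 ≡ 2 mod 5 and 52 ≡ 8 mod 11) yet 52 ≡ 52 (mod 55), not 17.

Both directions fail.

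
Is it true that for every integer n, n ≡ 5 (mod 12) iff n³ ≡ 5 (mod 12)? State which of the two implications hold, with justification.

Forward direction. Suppose n ≡ 5 (mod 12). Write n = 12j + 5. Then (12j + 5)³ = 1728j³ + 2160j² + 900j + 125 = 12(144j³ + 180j² + 75j + 10) + 5, so n³ ≡ 5 (mod 12).

Converse. Suppose n³ ≡ 5 (mod 12). The only residue r in {0, …, 11} with r³ ≡ 5 (mod 12) is r = 5, so n ≡ 5 (mod 12).

The biconditional holds.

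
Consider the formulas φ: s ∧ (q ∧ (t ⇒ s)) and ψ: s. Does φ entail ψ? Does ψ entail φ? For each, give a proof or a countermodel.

Not equivalent: only (⇒) holds.

(→) Assume the antecedent. If q is true, the antecedent forces (q = T, t = F, s = T) or (q = T, t = T, s = T), and s holds there. If q is false, the antecedent cannot hold. Either way s holds.

(←) This fails. Under q = F, t = F, s = T, the left side is false but the right side is true.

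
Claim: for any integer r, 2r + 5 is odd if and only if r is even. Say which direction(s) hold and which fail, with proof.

(⇒) fails; (⇐) holds.

(⟹) This fails: take r = 3. Then 2r + 5 = 11, which is odd, yet r = 3 is odd, not even.

(⟸) Suppose r is even. Since 2 is even, 2r is even for every r, so 2r + 5 has the same parity as 5, which is odd. Hence 2r + 5 is odd.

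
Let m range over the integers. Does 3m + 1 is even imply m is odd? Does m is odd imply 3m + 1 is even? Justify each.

Both directions hold; the statement is true.

Converse. Suppose m is odd; write m = 2j + 1. Then 3m + 1 = 3·(2j + 1) + 1 = 2·3j + 4, which is even.

Forward direction. Suppose 3m + 1 is even. Since 3 is odd, 3m and m have the same parity, so 3m + 1 ≡ m + 1 (mod 2). As 1 is odd, 3m + 1 is even exactly when m is odd. Thus m is odd.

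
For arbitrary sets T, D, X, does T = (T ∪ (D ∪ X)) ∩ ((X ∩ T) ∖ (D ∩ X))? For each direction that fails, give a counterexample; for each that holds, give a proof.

(⊆) This inclusion fails. Take T = {1}, D = ∅, X = ∅; then 1 ∈ T but 1 ∉ (T ∪ (D ∪ X)) ∩ ((X ∩ T) ∖ (D ∩ X)).

(⊇) Let x ∈ (T ∪ (D ∪ X)) ∩ ((X ∩ T) ∖ (D ∩ X)). Then x ∈ T ∩ X and x ∉ D, from which x ∈ T.

Only the reverse inclusion holds.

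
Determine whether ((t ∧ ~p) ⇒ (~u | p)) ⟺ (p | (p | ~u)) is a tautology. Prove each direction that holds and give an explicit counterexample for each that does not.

Only the converse holds.

(⇐) Assume the antecedent. If p is true, (t ∧ ~p) ⇒ (~u | p) reduces to true regardless of the other variables. If p is false, the antecedent forces (t = F, p = F, u = F) or (t = T, p = F, u = F), and (t ∧ ~p) ⇒ (~u | p) holds there. Either way (t ∧ ~p) ⇒ (~u | p) holds.

(⇒) This fails. Under t = F, p = F, u = T, the left side is true but the right side is false.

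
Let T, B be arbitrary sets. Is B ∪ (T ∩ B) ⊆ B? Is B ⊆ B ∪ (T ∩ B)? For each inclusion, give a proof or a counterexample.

Both inclusions hold.

Reverse inclusion. Let x ∈ B. Then either x ∈ B and x ∉ T; or x ∈ T ∩ B. In each case x ∈ B ∪ (T ∩ B), so B ⊆ B ∪ (T ∩ B).

Forward inclusion. Let x ∈ B ∪ (T ∩ B). Then either x ∈ B and x ∉ T; or x ∈ T ∩ B. In each case x ∈ B, so B ∪ (T ∩ B) ⊆ B.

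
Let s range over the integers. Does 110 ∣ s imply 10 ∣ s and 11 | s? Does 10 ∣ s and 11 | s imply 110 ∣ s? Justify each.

Forward direction. If 110 ∣ s, write s = 110q. Since 110 = 11·10, s = 10·(11q), so 10 ∣ s; and since 110 = 10·11, s = 11·(10q), so 11 ∣ s.

Converse. Suppose 10 ∣ s and 11 ∣ s. Any common multiple of 10 and 11 is a multiple of their lcm; here gcd(10, 11) = 1, so lcm(10, 11) = 10·11 = 110, so 110 ∣ s.

The biconditional holds.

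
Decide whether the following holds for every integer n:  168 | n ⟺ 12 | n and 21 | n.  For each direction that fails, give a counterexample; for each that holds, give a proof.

(⇐) This fails: take n = 84. Both 12 ∣ 84 and 21 ∣ 84, yet 84 is not a multiple of 168 (since 84 = 0·168 + 84), so 168 ∤ 84.

(⇒) If 168 ∣ n, write n = 168q. Since 168 = 14·12, n = 12·(14q), so 12 ∣ n; and since 168 = 8·21, n = 21·(8q), so 21 ∣ n.

Only the forward implication holds.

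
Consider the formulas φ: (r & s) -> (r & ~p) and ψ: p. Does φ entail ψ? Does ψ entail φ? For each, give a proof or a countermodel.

Neither implication holds.

(⟹) This fails. Under p = F, s = F, r = F, the left side is true but the right side is false.

(⟸) This fails. Under p = T, s = T, r = T, the left side is false but the right side is true.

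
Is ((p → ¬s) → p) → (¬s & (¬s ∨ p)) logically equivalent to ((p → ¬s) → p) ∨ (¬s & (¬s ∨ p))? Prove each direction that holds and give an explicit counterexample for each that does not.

Neither direction holds.

(⟹) This fails. Under p = F, s = T, the left side is true but the right side is false.

(⟸) This fails. Under p = T, s = T, the left side is false but the right side is true.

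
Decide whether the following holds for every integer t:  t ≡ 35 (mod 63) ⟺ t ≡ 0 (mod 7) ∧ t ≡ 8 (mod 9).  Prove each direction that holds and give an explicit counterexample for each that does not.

Equivalent; both directions hold.

(⇒) Suppose t ≡ 35 (mod 63); write t = 63j + 35. Since 7 ∣ 63, reducing mod 7 gives t ≡ 35 ≡ 0 (mod 7); since 9 ∣ 63, reducing mod 9 gives t ≡ 35 ≡ 8 (mod 9).

(⇐) Conversely, if t ≡ 0 (mod 7) and t ≡ 8 (mod 9), then by the Chinese remainder theorem t ≡ 35 (mod 63). This is exactly t ≡ 35 (mod 63).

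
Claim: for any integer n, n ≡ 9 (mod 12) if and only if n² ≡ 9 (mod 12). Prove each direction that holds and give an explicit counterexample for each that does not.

Forward direction. Suppose n ≡ 9 (mod 12). Write n = 12j + 9. Then (12j + 9)² = 144j² + 216j + 81 = 12(12j² + 18j + 6) + 9, so n² ≡ 9 (mod 12).

Converse. This fails: take n = 3. Then 3² = 9 ≡ 9 (mod 12), yet 3 ≡ 3 (mod 12), not 9.

(⇒) holds; (⇐) fails.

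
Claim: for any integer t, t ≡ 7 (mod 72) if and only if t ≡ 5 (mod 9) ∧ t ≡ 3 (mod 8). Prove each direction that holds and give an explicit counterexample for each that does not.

Neither implication holds.

(→) This fails: t = 7 gives 7 ≡ 7 (mod 72) but 7 ≡ 7 (mod 9), so the conjunction on the right does not hold.

(←) This fails: t = 59 satisfies both congruences on the right (59 ≡ 5 mod 9 and 59 ≡ 3 mod 8) yet 59 ≡ 59 (mod 72), not 7.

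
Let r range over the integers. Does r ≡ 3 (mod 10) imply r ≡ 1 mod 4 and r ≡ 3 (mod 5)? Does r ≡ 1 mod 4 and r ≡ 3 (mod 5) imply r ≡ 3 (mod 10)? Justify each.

Forward direction. This fails: r = 3 gives 3 ≡ 3 (mod 10) but 3 ≡ 3 (mod 4), so the conjunction on the right does not hold.

Converse. If r ≡ 1 (mod 4) and r ≡ 3 (mod 5), then by the Chinese remainder theorem r ≡ 13 (mod 20). Since 13 ≡ 3 (mod 10) and 10 ∣ 20, we get r ≡ 3 (mod 10).

Only the reverse direction holds.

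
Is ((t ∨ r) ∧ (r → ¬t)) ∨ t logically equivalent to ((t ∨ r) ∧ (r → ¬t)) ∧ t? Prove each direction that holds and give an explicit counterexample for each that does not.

Converse. Assume the antecedent. If r is true, the antecedent cannot hold. If r is false, the antecedent forces (r = F, t = T), and ((t ∨ r) ∧ (r → ¬t)) ∨ t holds there. Either way ((t ∨ r) ∧ (r → ¬t)) ∨ t holds.

Forward direction. This fails. Under r = T, t = F, the left side is true but the right side is false.

Only the reverse direction holds.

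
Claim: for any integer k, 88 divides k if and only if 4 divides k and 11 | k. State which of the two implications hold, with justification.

(←) This fails: take k = 44. Both 4 ∣ 44 and 11 ∣ 44, yet 44 is not a multiple of 88 (since 44 = 0·88 + 44), so 88 ∤ 44.

(→) If 88 ∣ k, write k = 88q. Since 88 = 22·4, k = 4·(22q), so 4 ∣ k; and since 88 = 8·11, k = 11·(8q), so 11 ∣ k.

(⇒) holds; (⇐) fails.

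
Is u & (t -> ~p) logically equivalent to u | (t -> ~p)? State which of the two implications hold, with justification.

(→) Assume the antecedent. If p is true, the antecedent forces (p = T, t = F, u = T), and u | (t -> ~p) holds there. If p is false, u | (t -> ~p) reduces to true regardless of the other variables. Either way u | (t -> ~p) holds.

(←) This fails. Under p = F, t = F, u = F, the left side is false but the right side is true.

The forward direction holds; the converse fails.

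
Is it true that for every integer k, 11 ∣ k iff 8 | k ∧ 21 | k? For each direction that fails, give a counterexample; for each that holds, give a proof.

(⇒) fails and (⇐) fails.

(→) This fails: take k = 11. Certainly 11 ∣ 11, but 8 ∤ 11.

(←) This fails: take k = 168. Both 8 ∣ 168 and 21 ∣ 168, yet 168 is not a multiple of 11 (since 168 = 15·11 + 3), so 11 ∤ 168.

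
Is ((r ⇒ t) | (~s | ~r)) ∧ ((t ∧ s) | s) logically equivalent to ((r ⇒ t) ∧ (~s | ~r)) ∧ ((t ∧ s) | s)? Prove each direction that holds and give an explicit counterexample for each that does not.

The forward direction fails; the converse holds.

(⟹) This fails. Under r = T, t = T, s = T, the left side is true but the right side is false.

(⟸) Assume the antecedent. If r is true, the antecedent cannot hold. If r is false, the antecedent forces (r = F, t = F, s = T) or (r = F, t = T, s = T), and the consequent holds there. Either way the consequent holds.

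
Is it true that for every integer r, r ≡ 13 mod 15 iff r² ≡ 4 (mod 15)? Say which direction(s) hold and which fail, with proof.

(⟹) Suppose r ≡ 13 mod 15. Write r = 15j + 13. Then (15j + 13)² = 225j² + 390j + 169 = 15(15j² + 26j + 11) + 4, so r² ≡ 4 (mod 15).

(⟸) This fails: take r = 2. Then 2² = 4 ≡ 4 (mod 15), yet 2 ≡ 2 (mod 15), not 13.

(⇒) holds; (⇐) fails.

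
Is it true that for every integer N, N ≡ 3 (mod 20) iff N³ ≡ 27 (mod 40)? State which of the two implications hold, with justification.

Converse. The residues r modulo 40 with r³ ≡ 27 (mod 40) are exactly {3}, and each is ≡ 3 (mod 20).

Forward direction. This fails: take N = 23. Then 23 ≡ 3 (mod 20), but 23³ = 12167 ≡ 7 (mod 40), not 27.

Only the converse holds.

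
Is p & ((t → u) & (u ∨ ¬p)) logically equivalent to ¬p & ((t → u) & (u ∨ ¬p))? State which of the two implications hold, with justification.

(→) This fails. Under u = T, p = T, t = F, the left side is true but the right side is false.

(←) This fails. Under u = F, p = F, t = F, the left side is false but the right side is true.

(⇒) fails and (⇐) fails.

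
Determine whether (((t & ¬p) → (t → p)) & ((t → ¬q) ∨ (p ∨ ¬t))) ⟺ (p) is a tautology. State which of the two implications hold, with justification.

Only the converse holds.

(⟹) This fails. Under p = F, q = F, t = F, the left side is true but the right side is false.

(⟸) Assume the antecedent. If p is true, the consequent reduces to true regardless of the other variables. If p is false, the antecedent cannot hold. Either way the consequent holds.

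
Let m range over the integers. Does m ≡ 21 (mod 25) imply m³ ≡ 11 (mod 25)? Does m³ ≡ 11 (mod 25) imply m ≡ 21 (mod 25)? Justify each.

Both implications hold.

Converse. Suppose m³ ≡ 11 (mod 25). The only residue r in {0, …, 24} with r³ ≡ 11 (mod 25) is r = 21, so m ≡ 21 (mod 25).

Forward direction. Suppose m ≡ 21 (mod 25). Write m = 25j + 21. Then (25j + 21)³ = 15625j³ + 39375j² + 33075j + 9261 = 25(625j³ + 1575j² + 1323j + 370) + 11, so m³ ≡ 11 (mod 25).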